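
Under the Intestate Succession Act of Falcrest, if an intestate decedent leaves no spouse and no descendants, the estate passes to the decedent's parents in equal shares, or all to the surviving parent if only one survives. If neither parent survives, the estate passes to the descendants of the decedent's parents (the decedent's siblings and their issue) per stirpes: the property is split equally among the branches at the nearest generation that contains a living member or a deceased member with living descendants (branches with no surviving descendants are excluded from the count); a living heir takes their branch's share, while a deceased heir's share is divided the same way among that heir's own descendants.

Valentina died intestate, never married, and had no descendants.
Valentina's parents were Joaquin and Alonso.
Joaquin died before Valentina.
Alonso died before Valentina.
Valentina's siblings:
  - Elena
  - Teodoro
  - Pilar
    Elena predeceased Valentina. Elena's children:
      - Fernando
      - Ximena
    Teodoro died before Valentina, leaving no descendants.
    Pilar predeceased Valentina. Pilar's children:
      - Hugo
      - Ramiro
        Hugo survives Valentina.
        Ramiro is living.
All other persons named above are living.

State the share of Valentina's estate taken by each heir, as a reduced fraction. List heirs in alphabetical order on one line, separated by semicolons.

Fernando 1/4; Hugo 1/4; Ramiro 1/4; Ximena 1/4

Neither parent survives and there are no descendants, so the estate passes to Valentina's siblings and their issue per stirpes.
Teodoro left no surviving issue, so that branch lapses and is disregarded.
The estate is divided into 2 equal shares of 1/2 among Elena, Pilar.
Elena predeceased; the 1/2 allotted to Elena's branch passes to Elena's issue by representation.
The 1/2 is divided into 2 equal shares of 1/4 among Fernando, Ximena.
Fernando is living and takes 1/4.
Ximena is living and takes 1/4.
Pilar predeceased; the 1/2 allotted to Pilar's branch passes to Pilar's issue by representation.
The 1/2 is divided into 2 equal shares of 1/4 among Hugo, Ramiro.
Hugo is living and takes 1/4.
Ramiro is living and takes 1/4.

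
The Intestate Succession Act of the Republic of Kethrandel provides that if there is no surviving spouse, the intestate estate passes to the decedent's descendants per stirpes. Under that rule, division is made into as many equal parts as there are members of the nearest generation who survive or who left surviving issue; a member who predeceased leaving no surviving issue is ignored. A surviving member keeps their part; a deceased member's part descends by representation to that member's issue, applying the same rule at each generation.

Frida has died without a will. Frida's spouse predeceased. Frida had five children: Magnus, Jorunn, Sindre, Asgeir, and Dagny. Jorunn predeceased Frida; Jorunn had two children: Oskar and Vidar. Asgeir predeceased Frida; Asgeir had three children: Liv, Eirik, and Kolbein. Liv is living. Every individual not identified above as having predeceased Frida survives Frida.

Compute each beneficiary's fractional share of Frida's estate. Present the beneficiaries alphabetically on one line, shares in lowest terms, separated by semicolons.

There is no surviving spouse, so the entire estate passes to Frida's descendants per stirpes.
The estate is divided into 5 equal shares of 1/5 among Magnus, Jorunn, Sindre, Asgeir, Dagny.
Magnus is living and takes 1/5.
Jorunn predeceased; the 1/5 allotted to Jorunn's branch passes to Jorunn's issue by representation.
The 1/5 is divided into 2 equal shares of 1/10 among Oskar, Vidar.
Oskar is living and takes 1/10.
Vidar is living and takes 1/10.
Sindre is living and takes 1/5.
Asgeir predeceased; the 1/5 allotted to Asgeir's branch passes to Asgeir's issue by representation.
The 1/5 is divided into 3 equal shares of 1/15 among Liv, Eirik, Kolbein.
Liv is living and takes 1/15.
Eirik is living and takes 1/15.
Kolbein is living and takes 1/15.
Dagny is living and takes 1/5.

Dagny 1/5; Eirik 1/15; Kolbein 1/15; Liv 1/15; Magnus 1/5; Oskar 1/10; Sindre 1/5; Vidar 1/10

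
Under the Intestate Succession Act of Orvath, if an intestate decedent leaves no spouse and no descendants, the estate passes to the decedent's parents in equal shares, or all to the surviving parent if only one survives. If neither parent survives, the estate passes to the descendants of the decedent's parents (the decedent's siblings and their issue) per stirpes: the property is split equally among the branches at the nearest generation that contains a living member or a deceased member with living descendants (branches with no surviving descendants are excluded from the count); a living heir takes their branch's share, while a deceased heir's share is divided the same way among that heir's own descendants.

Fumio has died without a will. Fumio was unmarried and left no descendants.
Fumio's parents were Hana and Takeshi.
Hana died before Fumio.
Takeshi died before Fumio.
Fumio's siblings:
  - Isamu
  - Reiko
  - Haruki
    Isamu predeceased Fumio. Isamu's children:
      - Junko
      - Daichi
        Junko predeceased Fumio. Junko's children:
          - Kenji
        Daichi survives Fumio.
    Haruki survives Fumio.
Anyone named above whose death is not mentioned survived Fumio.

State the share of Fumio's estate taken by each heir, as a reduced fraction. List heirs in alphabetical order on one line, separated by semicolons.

Neither parent survives and there are no descendants, so the estate passes to Fumio's siblings and their issue per stirpes.
The estate is divided into 3 equal shares of 1/3 among Isamu, Reiko, Haruki.
Isamu predeceased; the 1/3 allotted to Isamu's branch passes to Isamu's issue by representation.
The 1/3 is divided into 2 equal shares of 1/6 among Junko, Daichi.
Junko predeceased; the 1/6 allotted to Junko's branch passes to Junko's issue by representation.
Kenji is the sole taker at this level and receives the full 1/6.
Daichi is living and takes 1/6.
Reiko is living and takes 1/3.
Haruki is living and takes 1/3.

Daichi 1/6; Haruki 1/3; Kenji 1/6; Reiko 1/3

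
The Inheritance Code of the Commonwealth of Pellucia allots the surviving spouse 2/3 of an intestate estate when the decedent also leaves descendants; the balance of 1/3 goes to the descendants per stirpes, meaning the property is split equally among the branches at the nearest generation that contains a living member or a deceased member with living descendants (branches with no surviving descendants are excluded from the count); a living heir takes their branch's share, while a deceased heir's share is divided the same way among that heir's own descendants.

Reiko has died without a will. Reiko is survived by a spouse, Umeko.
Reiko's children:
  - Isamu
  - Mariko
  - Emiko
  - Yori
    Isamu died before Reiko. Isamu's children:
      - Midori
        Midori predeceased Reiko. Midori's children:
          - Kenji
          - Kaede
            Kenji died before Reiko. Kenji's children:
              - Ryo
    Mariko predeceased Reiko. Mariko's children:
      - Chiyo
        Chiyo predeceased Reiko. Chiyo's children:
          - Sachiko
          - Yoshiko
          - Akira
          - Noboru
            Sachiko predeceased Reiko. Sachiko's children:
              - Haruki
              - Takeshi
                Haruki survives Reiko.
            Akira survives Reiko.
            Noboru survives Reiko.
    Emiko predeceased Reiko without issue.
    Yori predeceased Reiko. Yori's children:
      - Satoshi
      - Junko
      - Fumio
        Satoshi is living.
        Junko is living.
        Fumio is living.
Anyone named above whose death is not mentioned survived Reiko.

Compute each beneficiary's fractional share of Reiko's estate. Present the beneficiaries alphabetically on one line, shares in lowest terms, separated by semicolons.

Umeko, as surviving spouse, takes 2/3.
The remaining 1/3 passes to Reiko's descendants per stirpes.
Emiko left no surviving issue, so that branch lapses and is disregarded.
The 1/3 is divided into 3 equal shares of 1/9 among Isamu, Mariko, Yori.
Isamu predeceased; the 1/9 allotted to Isamu's branch passes to Isamu's issue by representation.
Midori's line is the sole branch at this level, so the full 1/9 passes to Midori's issue by representation.
The 1/9 is divided into 2 equal shares of 1/18 among Kenji, Kaede.
Kenji predeceased; the 1/18 allotted to Kenji's branch passes to Kenji's issue by representation.
Ryo is the sole taker at this level and receives the full 1/18.
Kaede is living and takes 1/18.
Mariko predeceased; the 1/9 allotted to Mariko's branch passes to Mariko's issue by representation.
Chiyo's line is the sole branch at this level, so the full 1/9 passes to Chiyo's issue by representation.
The 1/9 is divided into 4 equal shares of 1/36 among Sachiko, Yoshiko, Akira, Noboru.
Sachiko predeceased; the 1/36 allotted to Sachiko's branch passes to Sachiko's issue by representation.
The 1/36 is divided into 2 equal shares of 1/72 among Haruki, Takeshi.
Haruki is living and takes 1/72.
Takeshi is living and takes 1/72.
Yoshiko is living and takes 1/36.
Akira is living and takes 1/36.
Noboru is living and takes 1/36.
Yori predeceased; the 1/9 allotted to Yori's branch passes to Yori's issue by representation.
The 1/9 is divided into 3 equal shares of 1/27 among Satoshi, Junko, Fumio.
Satoshi is living and takes 1/27.
Junko is living and takes 1/27.
Fumio is living and takes 1/27.

Akira 1/36; Fumio 1/27; Haruki 1/72; Junko 1/27; Kaede 1/18; Noboru 1/36; Ryo 1/18; Satoshi 1/27; Takeshi 1/72; Umeko 2/3; Yoshiko 1/36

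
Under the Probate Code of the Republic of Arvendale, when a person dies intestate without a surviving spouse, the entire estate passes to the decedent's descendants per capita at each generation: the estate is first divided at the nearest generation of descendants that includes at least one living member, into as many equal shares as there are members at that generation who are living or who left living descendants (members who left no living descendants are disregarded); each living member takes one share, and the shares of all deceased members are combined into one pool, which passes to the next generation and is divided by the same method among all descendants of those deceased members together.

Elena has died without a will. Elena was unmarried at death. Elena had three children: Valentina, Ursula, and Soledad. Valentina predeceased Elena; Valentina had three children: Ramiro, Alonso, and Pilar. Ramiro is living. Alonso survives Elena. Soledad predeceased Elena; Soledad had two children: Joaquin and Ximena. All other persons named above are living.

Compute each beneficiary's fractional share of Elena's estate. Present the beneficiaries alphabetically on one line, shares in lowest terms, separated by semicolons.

Alonso 2/15; Joaquin 2/15; Pilar 2/15; Ramiro 2/15; Ursula 1/3; Ximena 2/15

There is no surviving spouse, so the entire estate passes to Elena's descendants per capita at each generation.
At generation 1 (Valentina, Ursula, Soledad) there are 3 shares of (1)/3 = 1/3 each.
Living: Ursula — each takes 1/3.
Deceased: Valentina and Soledad. Their combined 2/3 is pooled and carried to generation 2.
At generation 2 (Ramiro, Alonso, Pilar, Joaquin, Ximena) there are 5 shares of (2/3)/5 = 2/15 each.
Living: Ramiro, Alonso, Pilar, Joaquin, and Ximena — each takes 2/15.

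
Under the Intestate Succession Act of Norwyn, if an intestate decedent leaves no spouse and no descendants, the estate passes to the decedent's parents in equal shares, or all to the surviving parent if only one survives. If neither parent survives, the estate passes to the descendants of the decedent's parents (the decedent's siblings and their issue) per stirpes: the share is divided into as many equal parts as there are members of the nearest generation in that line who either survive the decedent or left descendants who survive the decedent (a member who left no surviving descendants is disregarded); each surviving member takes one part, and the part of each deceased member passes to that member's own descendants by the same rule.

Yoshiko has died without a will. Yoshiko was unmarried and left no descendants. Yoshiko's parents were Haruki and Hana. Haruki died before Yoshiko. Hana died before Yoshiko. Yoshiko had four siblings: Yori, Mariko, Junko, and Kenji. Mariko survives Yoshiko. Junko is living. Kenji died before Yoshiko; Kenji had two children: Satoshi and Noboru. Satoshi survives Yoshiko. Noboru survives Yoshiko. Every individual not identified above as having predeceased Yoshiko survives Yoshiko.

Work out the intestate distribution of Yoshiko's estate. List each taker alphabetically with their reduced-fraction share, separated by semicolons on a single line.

Neither parent survives and there are no descendants, so the estate passes to Yoshiko's siblings and their issue per stirpes.
The estate is divided into 4 equal shares of 1/4 among Yori, Mariko, Junko, Kenji.
Yori is living and takes 1/4.
Mariko is living and takes 1/4.
Junko is living and takes 1/4.
Kenji predeceased; the 1/4 allotted to Kenji's branch passes to Kenji's issue by representation.
The 1/4 is divided into 2 equal shares of 1/8 among Satoshi, Noboru.
Satoshi is living and takes 1/8.
Noboru is living and takes 1/8.

Junko 1/4; Mariko 1/4; Noboru 1/8; Satoshi 1/8; Yori 1/4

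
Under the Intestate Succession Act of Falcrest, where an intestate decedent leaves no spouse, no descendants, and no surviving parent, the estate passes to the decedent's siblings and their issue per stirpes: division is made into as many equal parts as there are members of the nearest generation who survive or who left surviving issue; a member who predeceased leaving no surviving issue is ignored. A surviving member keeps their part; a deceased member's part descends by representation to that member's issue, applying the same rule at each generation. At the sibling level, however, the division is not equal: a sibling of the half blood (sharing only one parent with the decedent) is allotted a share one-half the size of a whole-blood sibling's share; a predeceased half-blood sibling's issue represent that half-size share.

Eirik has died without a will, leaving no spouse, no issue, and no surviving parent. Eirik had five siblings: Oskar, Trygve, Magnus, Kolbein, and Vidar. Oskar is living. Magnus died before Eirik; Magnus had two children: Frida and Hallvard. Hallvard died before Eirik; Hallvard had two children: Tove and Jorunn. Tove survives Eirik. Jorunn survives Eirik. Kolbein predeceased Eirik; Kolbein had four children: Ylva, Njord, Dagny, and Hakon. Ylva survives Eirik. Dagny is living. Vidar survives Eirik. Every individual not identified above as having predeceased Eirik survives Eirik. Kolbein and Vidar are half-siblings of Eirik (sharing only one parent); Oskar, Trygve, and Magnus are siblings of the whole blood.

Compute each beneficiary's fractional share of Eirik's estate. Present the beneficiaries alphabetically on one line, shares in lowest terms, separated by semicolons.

No spouse, descendants, or parent survives, so the estate passes to Eirik's siblings per stirpes.
Half-blood siblings count for one-half the weight of whole-blood siblings at the initial division.
Dividing 1 in proportion to weights (total weight 4): Oskar (weight 1) → 1/4; Trygve (weight 1) → 1/4; Magnus (weight 1) → 1/4; Kolbein (weight 1/2) → 1/8; Vidar (weight 1/2) → 1/8.
Oskar is living and takes 1/4.
Trygve is living and takes 1/4.
Magnus predeceased; the 1/4 allotted to Magnus's branch passes to Magnus's issue by representation.
The 1/4 is divided into 2 equal shares of 1/8 among Frida, Hallvard.
Frida is living and takes 1/8.
Hallvard predeceased; the 1/8 allotted to Hallvard's branch passes to Hallvard's issue by representation.
The 1/8 is divided into 2 equal shares of 1/16 among Tove, Jorunn.
Tove is living and takes 1/16.
Jorunn is living and takes 1/16.
Kolbein predeceased; the 1/8 allotted to Kolbein's branch passes to Kolbein's issue by representation.
The 1/8 is divided into 4 equal shares of 1/32 among Ylva, Njord, Dagny, Hakon.
Ylva is living and takes 1/32.
Njord is living and takes 1/32.
Dagny is living and takes 1/32.
Hakon is living and takes 1/32.
Vidar is living and takes 1/8.

Dagny 1/32; Frida 1/8; Hakon 1/32; Jorunn 1/16; Njord 1/32; Oskar 1/4; Tove 1/16; Trygve 1/4; Vidar 1/8; Ylva 1/32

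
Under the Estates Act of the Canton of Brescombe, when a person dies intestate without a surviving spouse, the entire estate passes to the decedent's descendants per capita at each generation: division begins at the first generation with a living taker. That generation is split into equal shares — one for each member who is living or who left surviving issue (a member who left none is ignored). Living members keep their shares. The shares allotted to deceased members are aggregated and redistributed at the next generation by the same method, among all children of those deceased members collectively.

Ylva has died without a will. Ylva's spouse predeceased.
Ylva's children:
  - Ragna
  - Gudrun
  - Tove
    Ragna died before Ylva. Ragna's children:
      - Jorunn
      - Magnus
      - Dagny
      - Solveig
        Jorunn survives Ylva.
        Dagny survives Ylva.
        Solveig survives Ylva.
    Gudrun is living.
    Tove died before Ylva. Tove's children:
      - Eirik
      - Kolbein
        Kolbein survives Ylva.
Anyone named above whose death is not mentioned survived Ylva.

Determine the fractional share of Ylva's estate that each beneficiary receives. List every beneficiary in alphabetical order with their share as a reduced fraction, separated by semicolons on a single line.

Dagny 1/9; Eirik 1/9; Gudrun 1/3; Jorunn 1/9; Kolbein 1/9; Magnus 1/9; Solveig 1/9

There is no surviving spouse, so the entire estate passes to Ylva's descendants per capita at each generation.
At generation 1 (Ragna, Gudrun, Tove) there are 3 shares of (1)/3 = 1/3 each.
Living: Gudrun — each takes 1/3.
Deceased: Ragna and Tove. Their combined 2/3 is pooled and carried to generation 2.
At generation 2 (Jorunn, Magnus, Dagny, Solveig, Eirik, Kolbein) there are 6 shares of (2/3)/6 = 1/9 each.
Living: Jorunn, Magnus, Dagny, Solveig, Eirik, and Kolbein — each takes 1/9.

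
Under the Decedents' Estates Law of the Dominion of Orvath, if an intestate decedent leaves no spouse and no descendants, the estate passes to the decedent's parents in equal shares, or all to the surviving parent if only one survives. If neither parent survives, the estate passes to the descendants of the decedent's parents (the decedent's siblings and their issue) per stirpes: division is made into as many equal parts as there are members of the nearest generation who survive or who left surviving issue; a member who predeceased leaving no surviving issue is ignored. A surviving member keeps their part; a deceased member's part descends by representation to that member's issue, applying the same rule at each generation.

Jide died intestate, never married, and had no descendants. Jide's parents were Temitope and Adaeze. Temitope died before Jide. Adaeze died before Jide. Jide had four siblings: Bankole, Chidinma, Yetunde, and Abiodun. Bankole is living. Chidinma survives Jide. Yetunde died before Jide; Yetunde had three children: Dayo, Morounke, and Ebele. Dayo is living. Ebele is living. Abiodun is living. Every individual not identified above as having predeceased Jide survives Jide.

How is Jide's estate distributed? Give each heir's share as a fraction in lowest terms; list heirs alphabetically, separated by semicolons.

Neither parent survives and there are no descendants, so the estate passes to Jide's siblings and their issue per stirpes.
The estate is divided into 4 equal shares of 1/4 among Bankole, Chidinma, Yetunde, Abiodun.
Bankole is living and takes 1/4.
Chidinma is living and takes 1/4.
Yetunde predeceased; the 1/4 allotted to Yetunde's branch passes to Yetunde's issue by representation.
The 1/4 is divided into 3 equal shares of 1/12 among Dayo, Morounke, Ebele.
Dayo is living and takes 1/12.
Morounke is living and takes 1/12.
Ebele is living and takes 1/12.
Abiodun is living and takes 1/4.

Abiodun 1/4; Bankole 1/4; Chidinma 1/4; Dayo 1/12; Ebele 1/12; Morounke 1/12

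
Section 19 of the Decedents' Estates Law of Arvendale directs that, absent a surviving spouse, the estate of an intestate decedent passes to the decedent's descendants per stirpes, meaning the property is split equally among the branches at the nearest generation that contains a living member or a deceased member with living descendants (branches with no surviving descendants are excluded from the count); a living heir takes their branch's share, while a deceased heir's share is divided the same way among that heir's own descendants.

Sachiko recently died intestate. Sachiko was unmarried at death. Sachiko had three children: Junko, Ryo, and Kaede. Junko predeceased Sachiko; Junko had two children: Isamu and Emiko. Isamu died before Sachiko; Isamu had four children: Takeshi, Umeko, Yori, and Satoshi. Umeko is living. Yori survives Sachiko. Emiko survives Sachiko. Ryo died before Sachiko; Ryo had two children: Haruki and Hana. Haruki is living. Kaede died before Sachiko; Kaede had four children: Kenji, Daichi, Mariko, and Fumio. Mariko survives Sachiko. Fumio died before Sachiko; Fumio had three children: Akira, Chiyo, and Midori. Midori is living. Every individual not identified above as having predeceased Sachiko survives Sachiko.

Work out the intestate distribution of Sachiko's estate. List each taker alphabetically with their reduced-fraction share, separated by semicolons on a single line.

Akira 1/36; Chiyo 1/36; Daichi 1/12; Emiko 1/6; Hana 1/6; Haruki 1/6; Kenji 1/12; Mariko 1/12; Midori 1/36; Satoshi 1/24; Takeshi 1/24; Umeko 1/24; Yori 1/24

There is no surviving spouse, so the entire estate passes to Sachiko's descendants per stirpes.
The estate is divided into 3 equal shares of 1/3 among Junko, Ryo, Kaede.
Junko predeceased; the 1/3 allotted to Junko's branch passes to Junko's issue by representation.
The 1/3 is divided into 2 equal shares of 1/6 among Isamu, Emiko.
Isamu predeceased; the 1/6 allotted to Isamu's branch passes to Isamu's issue by representation.
The 1/6 is divided into 4 equal shares of 1/24 among Takeshi, Umeko, Yori, Satoshi.
Takeshi is living and takes 1/24.
Umeko is living and takes 1/24.
Yori is living and takes 1/24.
Satoshi is living and takes 1/24.
Emiko is living and takes 1/6.
Ryo predeceased; the 1/3 allotted to Ryo's branch passes to Ryo's issue by representation.
The 1/3 is divided into 2 equal shares of 1/6 among Haruki, Hana.
Haruki is living and takes 1/6.
Hana is living and takes 1/6.
Kaede predeceased; the 1/3 allotted to Kaede's branch passes to Kaede's issue by representation.
The 1/3 is divided into 4 equal shares of 1/12 among Kenji, Daichi, Mariko, Fumio.
Kenji is living and takes 1/12.
Daichi is living and takes 1/12.
Mariko is living and takes 1/12.
Fumio predeceased; the 1/12 allotted to Fumio's branch passes to Fumio's issue by representation.
The 1/12 is divided into 3 equal shares of 1/36 among Akira, Chiyo, Midori.
Akira is living and takes 1/36.
Chiyo is living and takes 1/36.
Midori is living and takes 1/36.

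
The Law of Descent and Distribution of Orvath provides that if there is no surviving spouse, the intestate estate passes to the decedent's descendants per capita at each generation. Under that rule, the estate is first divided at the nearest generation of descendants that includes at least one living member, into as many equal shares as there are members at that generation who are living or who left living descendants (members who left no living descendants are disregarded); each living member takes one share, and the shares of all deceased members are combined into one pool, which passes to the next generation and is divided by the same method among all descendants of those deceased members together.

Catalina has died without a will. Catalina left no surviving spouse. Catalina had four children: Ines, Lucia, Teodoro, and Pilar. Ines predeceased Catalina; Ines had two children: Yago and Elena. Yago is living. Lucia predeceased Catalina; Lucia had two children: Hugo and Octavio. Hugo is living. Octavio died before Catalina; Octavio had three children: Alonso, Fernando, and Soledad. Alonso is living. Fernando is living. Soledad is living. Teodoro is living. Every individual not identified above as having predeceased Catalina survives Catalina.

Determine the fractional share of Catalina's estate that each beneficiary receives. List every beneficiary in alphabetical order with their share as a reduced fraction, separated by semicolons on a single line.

There is no surviving spouse, so the entire estate passes to Catalina's descendants per capita at each generation.
At generation 1 (Ines, Lucia, Teodoro, Pilar) there are 4 shares of (1)/4 = 1/4 each.
Living: Teodoro and Pilar — each takes 1/4.
Deceased: Ines and Lucia. Their combined 1/2 is pooled and carried to generation 2.
At generation 2 (Yago, Elena, Hugo, Octavio) there are 4 shares of (1/2)/4 = 1/8 each.
Living: Yago, Elena, and Hugo — each takes 1/8.
Deceased: Octavio. That 1/8 share is carried to generation 3.
At generation 3 (Alonso, Fernando, Soledad) there are 3 shares of (1/8)/3 = 1/24 each.
Living: Alonso, Fernando, and Soledad — each takes 1/24.

Alonso 1/24; Elena 1/8; Fernando 1/24; Hugo 1/8; Pilar 1/4; Soledad 1/24; Teodoro 1/4; Yago 1/8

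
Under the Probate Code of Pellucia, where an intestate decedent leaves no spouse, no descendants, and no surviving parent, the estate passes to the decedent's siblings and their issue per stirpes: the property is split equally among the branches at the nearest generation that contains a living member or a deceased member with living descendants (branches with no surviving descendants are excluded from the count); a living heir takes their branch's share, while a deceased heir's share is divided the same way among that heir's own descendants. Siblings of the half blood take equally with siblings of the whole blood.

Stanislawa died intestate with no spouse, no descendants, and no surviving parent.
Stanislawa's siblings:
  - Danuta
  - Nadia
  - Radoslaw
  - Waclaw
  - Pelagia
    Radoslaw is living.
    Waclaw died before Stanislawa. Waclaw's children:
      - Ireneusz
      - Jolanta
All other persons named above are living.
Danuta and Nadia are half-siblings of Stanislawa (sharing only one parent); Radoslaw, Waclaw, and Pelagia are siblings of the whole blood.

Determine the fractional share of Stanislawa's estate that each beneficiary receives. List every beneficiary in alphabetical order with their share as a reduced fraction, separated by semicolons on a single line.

Danuta 1/5; Ireneusz 1/10; Jolanta 1/10; Nadia 1/5; Pelagia 1/5; Radoslaw 1/5

No spouse, descendants, or parent survives, so the estate passes to Stanislawa's siblings per stirpes.
Half-blood and whole-blood siblings take equally under the stated rule.
The estate is divided into 5 equal shares of 1/5 among Danuta, Nadia, Radoslaw, Waclaw, Pelagia.
Danuta is living and takes 1/5.
Nadia is living and takes 1/5.
Radoslaw is living and takes 1/5.
Waclaw predeceased; the 1/5 allotted to Waclaw's branch passes to Waclaw's issue by representation.
The 1/5 is divided into 2 equal shares of 1/10 among Ireneusz, Jolanta.
Ireneusz is living and takes 1/10.
Jolanta is living and takes 1/10.
Pelagia is living and takes 1/5.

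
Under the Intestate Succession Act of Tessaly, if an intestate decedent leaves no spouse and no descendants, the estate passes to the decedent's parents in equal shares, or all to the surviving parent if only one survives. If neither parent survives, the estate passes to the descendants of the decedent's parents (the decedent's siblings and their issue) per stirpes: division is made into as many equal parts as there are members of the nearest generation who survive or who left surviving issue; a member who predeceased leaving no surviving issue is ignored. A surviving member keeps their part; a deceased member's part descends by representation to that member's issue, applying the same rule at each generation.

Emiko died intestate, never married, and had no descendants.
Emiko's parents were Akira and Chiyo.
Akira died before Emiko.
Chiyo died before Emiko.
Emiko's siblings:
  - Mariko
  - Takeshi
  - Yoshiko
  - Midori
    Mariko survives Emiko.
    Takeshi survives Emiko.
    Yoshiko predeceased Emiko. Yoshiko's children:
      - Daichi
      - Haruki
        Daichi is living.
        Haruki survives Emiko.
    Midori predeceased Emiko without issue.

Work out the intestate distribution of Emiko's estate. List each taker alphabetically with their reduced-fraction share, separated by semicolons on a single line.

Neither parent survives and there are no descendants, so the estate passes to Emiko's siblings and their issue per stirpes.
Midori left no surviving issue, so that branch lapses and is disregarded.
The estate is divided into 3 equal shares of 1/3 among Mariko, Takeshi, Yoshiko.
Mariko is living and takes 1/3.
Takeshi is living and takes 1/3.
Yoshiko predeceased; the 1/3 allotted to Yoshiko's branch passes to Yoshiko's issue by representation.
The 1/3 is divided into 2 equal shares of 1/6 among Daichi, Haruki.
Daichi is living and takes 1/6.
Haruki is living and takes 1/6.

Daichi 1/6; Haruki 1/6; Mariko 1/3; Takeshi 1/3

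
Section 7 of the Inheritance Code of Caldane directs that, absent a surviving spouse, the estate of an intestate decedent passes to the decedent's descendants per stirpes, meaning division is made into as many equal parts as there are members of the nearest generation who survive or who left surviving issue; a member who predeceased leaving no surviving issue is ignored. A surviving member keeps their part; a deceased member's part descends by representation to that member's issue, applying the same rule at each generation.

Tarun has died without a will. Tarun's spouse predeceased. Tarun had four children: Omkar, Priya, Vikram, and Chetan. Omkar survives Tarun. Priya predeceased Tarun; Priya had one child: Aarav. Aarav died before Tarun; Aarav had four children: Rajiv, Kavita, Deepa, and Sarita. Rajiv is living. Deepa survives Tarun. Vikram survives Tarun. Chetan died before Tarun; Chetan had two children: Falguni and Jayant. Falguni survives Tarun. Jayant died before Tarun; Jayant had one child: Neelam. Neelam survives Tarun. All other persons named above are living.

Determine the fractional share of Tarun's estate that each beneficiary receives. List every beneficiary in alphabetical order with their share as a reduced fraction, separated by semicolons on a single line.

Deepa 1/16; Falguni 1/8; Kavita 1/16; Neelam 1/8; Omkar 1/4; Rajiv 1/16; Sarita 1/16; Vikram 1/4

There is no surviving spouse, so the entire estate passes to Tarun's descendants per stirpes.
The estate is divided into 4 equal shares of 1/4 among Omkar, Priya, Vikram, Chetan.
Omkar is living and takes 1/4.
Priya predeceased; the 1/4 allotted to Priya's branch passes to Priya's issue by representation.
Aarav's line is the sole branch at this level, so the full 1/4 passes to Aarav's issue by representation.
The 1/4 is divided into 4 equal shares of 1/16 among Rajiv, Kavita, Deepa, Sarita.
Rajiv is living and takes 1/16.
Kavita is living and takes 1/16.
Deepa is living and takes 1/16.
Sarita is living and takes 1/16.
Vikram is living and takes 1/4.
Chetan predeceased; the 1/4 allotted to Chetan's branch passes to Chetan's issue by representation.
The 1/4 is divided into 2 equal shares of 1/8 among Falguni, Jayant.
Falguni is living and takes 1/8.
Jayant predeceased; the 1/8 allotted to Jayant's branch passes to Jayant's issue by representation.
Neelam is the sole taker at this level and receives the full 1/8.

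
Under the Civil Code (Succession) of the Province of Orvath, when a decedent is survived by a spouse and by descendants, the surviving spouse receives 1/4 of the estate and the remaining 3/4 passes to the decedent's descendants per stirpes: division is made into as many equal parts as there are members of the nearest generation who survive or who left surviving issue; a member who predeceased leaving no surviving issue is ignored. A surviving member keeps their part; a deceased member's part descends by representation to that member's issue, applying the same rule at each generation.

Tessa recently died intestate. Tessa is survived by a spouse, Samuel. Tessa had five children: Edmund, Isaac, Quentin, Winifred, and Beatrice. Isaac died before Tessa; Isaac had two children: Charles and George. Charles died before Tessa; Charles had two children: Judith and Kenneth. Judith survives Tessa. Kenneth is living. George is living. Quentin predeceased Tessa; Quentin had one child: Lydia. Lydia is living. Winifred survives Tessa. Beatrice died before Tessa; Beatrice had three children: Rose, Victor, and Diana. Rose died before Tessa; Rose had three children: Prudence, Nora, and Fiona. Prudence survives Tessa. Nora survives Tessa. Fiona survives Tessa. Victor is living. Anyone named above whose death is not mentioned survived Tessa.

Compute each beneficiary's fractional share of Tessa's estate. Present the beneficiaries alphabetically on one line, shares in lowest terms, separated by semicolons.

Samuel, as surviving spouse, takes 1/4.
The remaining 3/4 passes to Tessa's descendants per stirpes.
The 3/4 is divided into 5 equal shares of 3/20 among Edmund, Isaac, Quentin, Winifred, Beatrice.
Edmund is living and takes 3/20.
Isaac predeceased; the 3/20 allotted to Isaac's branch passes to Isaac's issue by representation.
The 3/20 is divided into 2 equal shares of 3/40 among Charles, George.
Charles predeceased; the 3/40 allotted to Charles's branch passes to Charles's issue by representation.
The 3/40 is divided into 2 equal shares of 3/80 among Judith, Kenneth.
Judith is living and takes 3/80.
Kenneth is living and takes 3/80.
George is living and takes 3/40.
Quentin predeceased; the 3/20 allotted to Quentin's branch passes to Quentin's issue by representation.
Lydia is the sole taker at this level and receives the full 3/20.
Winifred is living and takes 3/20.
Beatrice predeceased; the 3/20 allotted to Beatrice's branch passes to Beatrice's issue by representation.
The 3/20 is divided into 3 equal shares of 1/20 among Rose, Victor, Diana.
Rose predeceased; the 1/20 allotted to Rose's branch passes to Rose's issue by representation.
The 1/20 is divided into 3 equal shares of 1/60 among Prudence, Nora, Fiona.
Prudence is living and takes 1/60.
Nora is living and takes 1/60.
Fiona is living and takes 1/60.
Victor is living and takes 1/20.
Diana is living and takes 1/20.

Diana 1/20; Edmund 3/20; Fiona 1/60; George 3/40; Judith 3/80; Kenneth 3/80; Lydia 3/20; Nora 1/60; Prudence 1/60; Samuel 1/4; Victor 1/20; Winifred 3/20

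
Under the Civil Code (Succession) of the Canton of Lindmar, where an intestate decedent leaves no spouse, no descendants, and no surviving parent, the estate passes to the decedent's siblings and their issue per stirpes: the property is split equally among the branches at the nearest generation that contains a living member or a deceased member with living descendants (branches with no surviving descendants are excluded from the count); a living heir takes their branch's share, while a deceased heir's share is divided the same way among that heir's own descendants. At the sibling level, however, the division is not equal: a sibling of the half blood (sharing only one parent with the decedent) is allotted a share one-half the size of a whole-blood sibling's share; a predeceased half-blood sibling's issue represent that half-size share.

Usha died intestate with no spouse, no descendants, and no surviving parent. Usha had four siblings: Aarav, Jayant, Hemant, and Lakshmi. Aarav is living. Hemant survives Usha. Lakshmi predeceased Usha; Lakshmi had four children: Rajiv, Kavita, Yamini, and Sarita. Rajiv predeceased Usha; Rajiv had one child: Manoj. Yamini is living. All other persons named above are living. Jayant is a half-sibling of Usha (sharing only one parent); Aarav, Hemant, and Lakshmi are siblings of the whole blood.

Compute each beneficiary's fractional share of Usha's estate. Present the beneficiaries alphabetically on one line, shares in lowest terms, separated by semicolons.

Aarav 2/7; Hemant 2/7; Jayant 1/7; Kavita 1/14; Manoj 1/14; Sarita 1/14; Yamini 1/14

No spouse, descendants, or parent survives, so the estate passes to Usha's siblings per stirpes.
Half-blood siblings count for one-half the weight of whole-blood siblings at the initial division.
Dividing 1 in proportion to weights (total weight 7/2): Aarav (weight 1) → 2/7; Jayant (weight 1/2) → 1/7; Hemant (weight 1) → 2/7; Lakshmi (weight 1) → 2/7.
Aarav is living and takes 2/7.
Jayant is living and takes 1/7.
Hemant is living and takes 2/7.
Lakshmi predeceased; the 2/7 allotted to Lakshmi's branch passes to Lakshmi's issue by representation.
The 2/7 is divided into 4 equal shares of 1/14 among Rajiv, Kavita, Yamini, Sarita.
Rajiv predeceased; the 1/14 allotted to Rajiv's branch passes to Rajiv's issue by representation.
Manoj is the sole taker at this level and receives the full 1/14.
Kavita is living and takes 1/14.
Yamini is living and takes 1/14.
Sarita is living and takes 1/14.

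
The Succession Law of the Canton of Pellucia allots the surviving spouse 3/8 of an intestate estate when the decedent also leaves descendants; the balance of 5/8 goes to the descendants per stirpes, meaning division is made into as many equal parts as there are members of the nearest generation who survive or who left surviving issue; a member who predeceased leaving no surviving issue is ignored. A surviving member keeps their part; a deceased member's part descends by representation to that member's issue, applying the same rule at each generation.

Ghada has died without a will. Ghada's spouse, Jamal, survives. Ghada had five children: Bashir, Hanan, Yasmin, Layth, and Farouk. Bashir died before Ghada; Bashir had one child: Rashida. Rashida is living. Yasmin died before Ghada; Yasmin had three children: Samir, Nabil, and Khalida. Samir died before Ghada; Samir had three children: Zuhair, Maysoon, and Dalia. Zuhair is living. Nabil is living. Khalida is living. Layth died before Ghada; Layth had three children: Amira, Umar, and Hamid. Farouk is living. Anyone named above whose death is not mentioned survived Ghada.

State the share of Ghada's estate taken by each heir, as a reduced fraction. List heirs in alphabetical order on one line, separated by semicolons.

Jamal, as surviving spouse, takes 3/8.
The remaining 5/8 passes to Ghada's descendants per stirpes.
The 5/8 is divided into 5 equal shares of 1/8 among Bashir, Hanan, Yasmin, Layth, Farouk.
Bashir predeceased; the 1/8 allotted to Bashir's branch passes to Bashir's issue by representation.
Rashida is the sole taker at this level and receives the full 1/8.
Hanan is living and takes 1/8.
Yasmin predeceased; the 1/8 allotted to Yasmin's branch passes to Yasmin's issue by representation.
The 1/8 is divided into 3 equal shares of 1/24 among Samir, Nabil, Khalida.
Samir predeceased; the 1/24 allotted to Samir's branch passes to Samir's issue by representation.
The 1/24 is divided into 3 equal shares of 1/72 among Zuhair, Maysoon, Dalia.
Zuhair is living and takes 1/72.
Maysoon is living and takes 1/72.
Dalia is living and takes 1/72.
Nabil is living and takes 1/24.
Khalida is living and takes 1/24.
Layth predeceased; the 1/8 allotted to Layth's branch passes to Layth's issue by representation.
The 1/8 is divided into 3 equal shares of 1/24 among Amira, Umar, Hamid.
Amira is living and takes 1/24.
Umar is living and takes 1/24.
Hamid is living and takes 1/24.
Farouk is living and takes 1/8.

Amira 1/24; Dalia 1/72; Farouk 1/8; Hamid 1/24; Hanan 1/8; Jamal 3/8; Khalida 1/24; Maysoon 1/72; Nabil 1/24; Rashida 1/8; Umar 1/24; Zuhair 1/72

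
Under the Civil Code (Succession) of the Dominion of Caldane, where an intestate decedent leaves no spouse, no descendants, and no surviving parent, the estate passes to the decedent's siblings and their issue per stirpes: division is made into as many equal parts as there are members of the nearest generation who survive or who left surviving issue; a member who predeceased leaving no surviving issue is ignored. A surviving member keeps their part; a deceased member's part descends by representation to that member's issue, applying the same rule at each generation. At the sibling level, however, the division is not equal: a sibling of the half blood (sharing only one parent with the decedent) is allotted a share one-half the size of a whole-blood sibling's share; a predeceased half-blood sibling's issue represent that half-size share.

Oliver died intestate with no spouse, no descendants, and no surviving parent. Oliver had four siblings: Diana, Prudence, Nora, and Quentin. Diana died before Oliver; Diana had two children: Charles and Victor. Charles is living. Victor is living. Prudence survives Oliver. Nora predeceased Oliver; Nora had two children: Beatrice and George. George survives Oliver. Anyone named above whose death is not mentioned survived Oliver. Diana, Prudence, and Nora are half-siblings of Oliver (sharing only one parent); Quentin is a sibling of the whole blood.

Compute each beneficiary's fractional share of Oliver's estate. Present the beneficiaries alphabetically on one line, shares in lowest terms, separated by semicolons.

No spouse, descendants, or parent survives, so the estate passes to Oliver's siblings per stirpes.
Half-blood siblings count for one-half the weight of whole-blood siblings at the initial division.
Dividing 1 in proportion to weights (total weight 5/2): Diana (weight 1/2) → 1/5; Prudence (weight 1/2) → 1/5; Nora (weight 1/2) → 1/5; Quentin (weight 1) → 2/5.
Diana predeceased; the 1/5 allotted to Diana's branch passes to Diana's issue by representation.
The 1/5 is divided into 2 equal shares of 1/10 among Charles, Victor.
Charles is living and takes 1/10.
Victor is living and takes 1/10.
Prudence is living and takes 1/5.
Nora predeceased; the 1/5 allotted to Nora's branch passes to Nora's issue by representation.
The 1/5 is divided into 2 equal shares of 1/10 among Beatrice, George.
Beatrice is living and takes 1/10.
George is living and takes 1/10.
Quentin is living and takes 2/5.

Beatrice 1/10; Charles 1/10; George 1/10; Prudence 1/5; Quentin 2/5; Victor 1/10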